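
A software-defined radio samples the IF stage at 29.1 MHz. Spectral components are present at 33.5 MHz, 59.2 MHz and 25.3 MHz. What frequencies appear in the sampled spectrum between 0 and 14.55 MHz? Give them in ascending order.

1 MHz, 3.8 MHz, 4.4 MHz

fs/2 = 14.55 MHz.
33.5 MHz mod fs = 4.4 MHz.
4.4 MHz ≤ fs/2 = 14.55 MHz, appears at 4.4 MHz.
59.2 MHz mod fs = 1 MHz.
1 MHz ≤ fs/2 = 14.55 MHz, appears at 1 MHz.
25.3 MHz > fs/2 = 14.55 MHz, folds to fs − 25.3 MHz = 3.8 MHz.
Distinct values: {1 MHz, 3.8 MHz, 4.4 MHz}.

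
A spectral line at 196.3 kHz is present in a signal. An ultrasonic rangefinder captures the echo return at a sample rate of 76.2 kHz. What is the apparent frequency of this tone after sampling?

32.3 kHz

196.3 kHz mod fs = 43.9 kHz.
43.9 kHz > fs/2 = 38.1 kHz, folds to fs − 43.9 kHz = 32.3 kHz.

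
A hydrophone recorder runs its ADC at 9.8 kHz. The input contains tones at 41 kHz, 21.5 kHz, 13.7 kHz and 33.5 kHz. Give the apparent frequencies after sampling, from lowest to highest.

1.8 kHz, 1.9 kHz, 3.9 kHz, 4.1 kHz

fs/2 = 4.9 kHz.
41 kHz mod fs = 1.8 kHz.
1.8 kHz ≤ fs/2 = 4.9 kHz, appears at 1.8 kHz.
21.5 kHz mod fs = 1.9 kHz.
1.9 kHz ≤ fs/2 = 4.9 kHz, appears at 1.9 kHz.
13.7 kHz mod fs = 3.9 kHz.
3.9 kHz ≤ fs/2 = 4.9 kHz, appears at 3.9 kHz.
33.5 kHz mod fs = 4.1 kHz.
4.1 kHz ≤ fs/2 = 4.9 kHz, appears at 4.1 kHz.
Distinct values: {1.8 kHz, 1.9 kHz, 3.9 kHz, 4.1 kHz}.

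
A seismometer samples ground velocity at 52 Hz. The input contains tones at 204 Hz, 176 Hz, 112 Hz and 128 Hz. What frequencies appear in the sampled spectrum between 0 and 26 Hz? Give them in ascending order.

4 Hz, 8 Hz, 20 Hz, 24 Hz

fs/2 = 26 Hz.
204 Hz mod fs = 48 Hz.
48 Hz > fs/2 = 26 Hz, folds to fs − 48 Hz = 4 Hz.
176 Hz mod fs = 20 Hz.
20 Hz ≤ fs/2 = 26 Hz, appears at 20 Hz.
112 Hz mod fs = 8 Hz.
8 Hz ≤ fs/2 = 26 Hz, appears at 8 Hz.
128 Hz mod fs = 24 Hz.
24 Hz ≤ fs/2 = 26 Hz, appears at 24 Hz.
Distinct values: {4 Hz, 8 Hz, 20 Hz, 24 Hz}.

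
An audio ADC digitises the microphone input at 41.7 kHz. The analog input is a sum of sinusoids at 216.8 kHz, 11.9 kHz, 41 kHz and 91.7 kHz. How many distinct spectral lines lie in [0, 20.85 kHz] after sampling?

fs/2 = 20.85 kHz.
216.8 kHz mod fs = 8.3 kHz.
8.3 kHz ≤ fs/2 = 20.85 kHz, appears at 8.3 kHz.
11.9 kHz ≤ fs/2 = 20.85 kHz, passes unchanged.
41 kHz > fs/2 = 20.85 kHz, folds to fs − 41 kHz = 0.7 kHz.
91.7 kHz mod fs = 8.3 kHz.
8.3 kHz ≤ fs/2 = 20.85 kHz, appears at 8.3 kHz.
Distinct values: {0.7 kHz, 8.3 kHz, 11.9 kHz} → 3.

3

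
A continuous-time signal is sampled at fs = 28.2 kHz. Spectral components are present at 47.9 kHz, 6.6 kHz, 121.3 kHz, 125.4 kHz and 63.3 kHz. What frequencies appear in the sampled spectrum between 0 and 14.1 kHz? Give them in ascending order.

fs/2 = 14.1 kHz.
47.9 kHz mod fs = 19.7 kHz.
19.7 kHz > fs/2 = 14.1 kHz, folds to fs − 19.7 kHz = 8.5 kHz.
6.6 kHz ≤ fs/2 = 14.1 kHz, passes unchanged.
121.3 kHz mod fs = 8.5 kHz.
8.5 kHz ≤ fs/2 = 14.1 kHz, appears at 8.5 kHz.
125.4 kHz mod fs = 12.6 kHz.
12.6 kHz ≤ fs/2 = 14.1 kHz, appears at 12.6 kHz.
63.3 kHz mod fs = 6.9 kHz.
6.9 kHz ≤ fs/2 = 14.1 kHz, appears at 6.9 kHz.
Distinct values: {6.6 kHz, 6.9 kHz, 8.5 kHz, 12.6 kHz}.

6.6 kHz, 6.9 kHz, 8.5 kHz, 12.6 kHz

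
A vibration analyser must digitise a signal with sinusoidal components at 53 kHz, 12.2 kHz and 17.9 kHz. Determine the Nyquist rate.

106 kHz

Highest-frequency component: 53 kHz.
Nyquist rate = 2 × 53 kHz = 106 kHz.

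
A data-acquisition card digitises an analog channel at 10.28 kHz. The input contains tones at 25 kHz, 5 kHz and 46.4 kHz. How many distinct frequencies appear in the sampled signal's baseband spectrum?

fs/2 = 5.14 kHz.
25 kHz mod fs = 4.44 kHz.
4.44 kHz ≤ fs/2 = 5.14 kHz, appears at 4.44 kHz.
5 kHz ≤ fs/2 = 5.14 kHz, passes unchanged.
46.4 kHz mod fs = 5.28 kHz.
5.28 kHz > fs/2 = 5.14 kHz, folds to fs − 5.28 kHz = 5 kHz.
Distinct values: {4.44 kHz, 5 kHz} → 2.

2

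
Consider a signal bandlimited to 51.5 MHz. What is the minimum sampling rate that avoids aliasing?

103 MHz

Nyquist rate = 2 × 51.5 MHz = 103 MHz.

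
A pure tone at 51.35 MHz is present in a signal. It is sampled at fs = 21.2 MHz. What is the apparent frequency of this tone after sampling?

8.95 MHz

51.35 MHz mod fs = 8.95 MHz.
8.95 MHz ≤ fs/2 = 10.6 MHz, appears at 8.95 MHz.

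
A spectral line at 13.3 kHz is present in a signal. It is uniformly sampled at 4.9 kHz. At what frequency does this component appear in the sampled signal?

1.4 kHz

13.3 kHz mod fs = 3.5 kHz.
3.5 kHz > fs/2 = 2.45 kHz, folds to fs − 3.5 kHz = 1.4 kHz.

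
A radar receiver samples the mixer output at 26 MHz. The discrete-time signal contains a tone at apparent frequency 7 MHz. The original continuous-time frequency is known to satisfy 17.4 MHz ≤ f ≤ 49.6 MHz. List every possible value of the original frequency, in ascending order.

19 MHz, 33 MHz, 45 MHz

Frequencies that alias to 7 MHz are k·fs ± 7 MHz for integer k ≥ 0.
k=0: 7 MHz.
k=1: 19 MHz, 33 MHz.
k=2: 45 MHz, 59 MHz.
k=3: 71 MHz, 85 MHz.
Within [17.4 MHz, 49.6 MHz]: 19 MHz, 33 MHz, 45 MHz.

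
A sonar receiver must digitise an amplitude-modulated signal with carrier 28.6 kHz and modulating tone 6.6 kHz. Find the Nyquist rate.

AM sidebands sit at fc ± fm = 22 kHz and 35.2 kHz.
Highest-frequency component: 35.2 kHz.
Nyquist rate = 2 × 35.2 kHz = 70.4 kHz.

70.4 kHz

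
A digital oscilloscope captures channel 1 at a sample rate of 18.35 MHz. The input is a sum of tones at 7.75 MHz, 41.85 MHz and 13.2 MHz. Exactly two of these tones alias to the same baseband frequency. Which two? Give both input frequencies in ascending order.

13.2 MHz, 41.85 MHz

fs/2 = 9.175 MHz.
7.75 MHz ≤ fs/2 = 9.175 MHz, passes unchanged.
41.85 MHz mod fs = 5.15 MHz.
5.15 MHz ≤ fs/2 = 9.175 MHz, appears at 5.15 MHz.
13.2 MHz > fs/2 = 9.175 MHz, folds to fs − 13.2 MHz = 5.15 MHz.
13.2 MHz and 41.85 MHz both map to 5.15 MHz.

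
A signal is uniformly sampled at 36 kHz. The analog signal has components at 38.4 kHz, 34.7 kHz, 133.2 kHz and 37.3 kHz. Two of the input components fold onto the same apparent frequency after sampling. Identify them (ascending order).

34.7 kHz, 37.3 kHz

fs/2 = 18 kHz.
38.4 kHz mod fs = 2.4 kHz.
2.4 kHz ≤ fs/2 = 18 kHz, appears at 2.4 kHz.
34.7 kHz > fs/2 = 18 kHz, folds to fs − 34.7 kHz = 1.3 kHz.
133.2 kHz mod fs = 25.2 kHz.
25.2 kHz > fs/2 = 18 kHz, folds to fs − 25.2 kHz = 10.8 kHz.
37.3 kHz mod fs = 1.3 kHz.
1.3 kHz ≤ fs/2 = 18 kHz, appears at 1.3 kHz.
34.7 kHz and 37.3 kHz both map to 1.3 kHz.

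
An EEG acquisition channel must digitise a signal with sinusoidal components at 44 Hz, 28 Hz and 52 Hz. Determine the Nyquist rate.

Highest-frequency component: 52 Hz.
Nyquist rate = 2 × 52 Hz = 104 Hz.

104 Hz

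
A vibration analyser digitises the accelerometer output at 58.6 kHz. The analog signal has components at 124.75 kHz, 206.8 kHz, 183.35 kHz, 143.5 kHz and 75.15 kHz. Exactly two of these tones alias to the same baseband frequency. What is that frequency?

7.55 kHz

fs/2 = 29.3 kHz.
124.75 kHz mod fs = 7.55 kHz.
7.55 kHz ≤ fs/2 = 29.3 kHz, appears at 7.55 kHz.
206.8 kHz mod fs = 31 kHz.
31 kHz > fs/2 = 29.3 kHz, folds to fs − 31 kHz = 27.6 kHz.
183.35 kHz mod fs = 7.55 kHz.
7.55 kHz ≤ fs/2 = 29.3 kHz, appears at 7.55 kHz.
143.5 kHz mod fs = 26.3 kHz.
26.3 kHz ≤ fs/2 = 29.3 kHz, appears at 26.3 kHz.
75.15 kHz mod fs = 16.55 kHz.
16.55 kHz ≤ fs/2 = 29.3 kHz, appears at 16.55 kHz.
124.75 kHz and 183.35 kHz both map to 7.55 kHz.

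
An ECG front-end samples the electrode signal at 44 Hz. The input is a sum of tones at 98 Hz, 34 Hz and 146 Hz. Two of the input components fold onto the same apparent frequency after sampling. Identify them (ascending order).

fs/2 = 22 Hz.
98 Hz mod fs = 10 Hz.
10 Hz ≤ fs/2 = 22 Hz, appears at 10 Hz.
34 Hz > fs/2 = 22 Hz, folds to fs − 34 Hz = 10 Hz.
146 Hz mod fs = 14 Hz.
14 Hz ≤ fs/2 = 22 Hz, appears at 14 Hz.
34 Hz and 98 Hz both map to 10 Hz.

34 Hz, 98 Hz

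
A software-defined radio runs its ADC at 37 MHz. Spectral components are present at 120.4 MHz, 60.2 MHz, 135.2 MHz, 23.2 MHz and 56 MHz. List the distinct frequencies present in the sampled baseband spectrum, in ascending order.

9.4 MHz, 12.8 MHz, 13.8 MHz, 18 MHz

fs/2 = 18.5 MHz.
120.4 MHz mod fs = 9.4 MHz.
9.4 MHz ≤ fs/2 = 18.5 MHz, appears at 9.4 MHz.
60.2 MHz mod fs = 23.2 MHz.
23.2 MHz > fs/2 = 18.5 MHz, folds to fs − 23.2 MHz = 13.8 MHz.
135.2 MHz mod fs = 24.2 MHz.
24.2 MHz > fs/2 = 18.5 MHz, folds to fs − 24.2 MHz = 12.8 MHz.
23.2 MHz > fs/2 = 18.5 MHz, folds to fs − 23.2 MHz = 13.8 MHz.
56 MHz mod fs = 19 MHz.
19 MHz > fs/2 = 18.5 MHz, folds to fs − 19 MHz = 18 MHz.
Distinct values: {9.4 MHz, 12.8 MHz, 13.8 MHz, 18 MHz}.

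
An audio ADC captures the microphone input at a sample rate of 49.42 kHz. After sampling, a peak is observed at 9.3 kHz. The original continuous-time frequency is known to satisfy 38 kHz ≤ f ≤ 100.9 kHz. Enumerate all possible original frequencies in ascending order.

40.12 kHz, 58.72 kHz, 89.54 kHz

Frequencies that alias to 9.3 kHz are k·fs ± 9.3 kHz for integer k ≥ 0.
k=0: 9.3 kHz.
k=1: 40.12 kHz, 58.72 kHz.
k=2: 89.54 kHz, 108.14 kHz.
k=3: 138.96 kHz, 157.56 kHz.
Within [38 kHz, 100.9 kHz]: 40.12 kHz, 58.72 kHz, 89.54 kHz.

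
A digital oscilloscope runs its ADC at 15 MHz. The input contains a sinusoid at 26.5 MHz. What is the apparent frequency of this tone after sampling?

3.5 MHz

26.5 MHz mod fs = 11.5 MHz.
11.5 MHz > fs/2 = 7.5 MHz, folds to fs − 11.5 MHz = 3.5 MHz.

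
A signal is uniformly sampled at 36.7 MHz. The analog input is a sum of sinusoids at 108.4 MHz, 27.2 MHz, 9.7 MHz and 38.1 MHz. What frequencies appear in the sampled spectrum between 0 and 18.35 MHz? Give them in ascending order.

1.4 MHz, 1.7 MHz, 9.5 MHz, 9.7 MHz

fs/2 = 18.35 MHz.
108.4 MHz mod fs = 35 MHz.
35 MHz > fs/2 = 18.35 MHz, folds to fs − 35 MHz = 1.7 MHz.
27.2 MHz > fs/2 = 18.35 MHz, folds to fs − 27.2 MHz = 9.5 MHz.
9.7 MHz ≤ fs/2 = 18.35 MHz, passes unchanged.
38.1 MHz mod fs = 1.4 MHz.
1.4 MHz ≤ fs/2 = 18.35 MHz, appears at 1.4 MHz.
Distinct values: {1.4 MHz, 1.7 MHz, 9.5 MHz, 9.7 MHz}.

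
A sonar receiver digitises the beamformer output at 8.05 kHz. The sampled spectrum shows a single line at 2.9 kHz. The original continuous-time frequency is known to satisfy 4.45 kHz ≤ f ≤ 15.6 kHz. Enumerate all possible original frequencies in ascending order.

Frequencies that alias to 2.9 kHz are k·fs ± 2.9 kHz for integer k ≥ 0.
k=0: 2.9 kHz.
k=1: 5.15 kHz, 10.95 kHz.
k=2: 13.2 kHz, 19 kHz.
k=3: 21.25 kHz, 27.05 kHz.
Within [4.45 kHz, 15.6 kHz]: 5.15 kHz, 10.95 kHz, 13.2 kHz.

5.15 kHz, 10.95 kHz, 13.2 kHz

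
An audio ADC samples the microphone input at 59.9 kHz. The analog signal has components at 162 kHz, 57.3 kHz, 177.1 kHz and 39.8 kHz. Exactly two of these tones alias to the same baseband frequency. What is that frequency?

2.6 kHz

fs/2 = 29.95 kHz.
162 kHz mod fs = 42.2 kHz.
42.2 kHz > fs/2 = 29.95 kHz, folds to fs − 42.2 kHz = 17.7 kHz.
57.3 kHz > fs/2 = 29.95 kHz, folds to fs − 57.3 kHz = 2.6 kHz.
177.1 kHz mod fs = 57.3 kHz.
57.3 kHz > fs/2 = 29.95 kHz, folds to fs − 57.3 kHz = 2.6 kHz.
39.8 kHz > fs/2 = 29.95 kHz, folds to fs − 39.8 kHz = 20.1 kHz.
57.3 kHz and 177.1 kHz both map to 2.6 kHz.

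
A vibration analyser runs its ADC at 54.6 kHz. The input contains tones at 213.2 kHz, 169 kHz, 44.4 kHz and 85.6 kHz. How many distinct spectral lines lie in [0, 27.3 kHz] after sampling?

3

fs/2 = 27.3 kHz.
213.2 kHz mod fs = 49.4 kHz.
49.4 kHz > fs/2 = 27.3 kHz, folds to fs − 49.4 kHz = 5.2 kHz.
169 kHz mod fs = 5.2 kHz.
5.2 kHz ≤ fs/2 = 27.3 kHz, appears at 5.2 kHz.
44.4 kHz > fs/2 = 27.3 kHz, folds to fs − 44.4 kHz = 10.2 kHz.
85.6 kHz mod fs = 31 kHz.
31 kHz > fs/2 = 27.3 kHz, folds to fs − 31 kHz = 23.6 kHz.
Distinct values: {5.2 kHz, 10.2 kHz, 23.6 kHz} → 3.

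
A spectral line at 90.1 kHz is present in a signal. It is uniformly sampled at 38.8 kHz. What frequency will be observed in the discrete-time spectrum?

90.1 kHz mod fs = 12.5 kHz.
12.5 kHz ≤ fs/2 = 19.4 kHz, appears at 12.5 kHz.

12.5 kHz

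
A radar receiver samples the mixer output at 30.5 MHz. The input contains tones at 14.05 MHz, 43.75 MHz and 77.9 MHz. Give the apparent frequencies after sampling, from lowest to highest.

13.25 MHz, 13.6 MHz, 14.05 MHz

fs/2 = 15.25 MHz.
14.05 MHz ≤ fs/2 = 15.25 MHz, passes unchanged.
43.75 MHz mod fs = 13.25 MHz.
13.25 MHz ≤ fs/2 = 15.25 MHz, appears at 13.25 MHz.
77.9 MHz mod fs = 16.9 MHz.
16.9 MHz > fs/2 = 15.25 MHz, folds to fs − 16.9 MHz = 13.6 MHz.
Distinct values: {13.25 MHz, 13.6 MHz, 14.05 MHz}.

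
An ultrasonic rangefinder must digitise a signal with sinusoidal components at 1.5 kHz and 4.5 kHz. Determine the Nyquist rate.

Highest-frequency component: 4.5 kHz.
Nyquist rate = 2 × 4.5 kHz = 9 kHz.

9 kHz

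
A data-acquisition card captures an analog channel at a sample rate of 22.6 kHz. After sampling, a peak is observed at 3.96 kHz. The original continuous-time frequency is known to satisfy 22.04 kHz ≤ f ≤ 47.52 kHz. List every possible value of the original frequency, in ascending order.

26.56 kHz, 41.24 kHz

Frequencies that alias to 3.96 kHz are k·fs ± 3.96 kHz for integer k ≥ 0.
k=0: 3.96 kHz.
k=1: 18.64 kHz, 26.56 kHz.
k=2: 41.24 kHz, 49.16 kHz.
k=3: 63.84 kHz, 71.76 kHz.
Within [22.04 kHz, 47.52 kHz]: 26.56 kHz, 41.24 kHz.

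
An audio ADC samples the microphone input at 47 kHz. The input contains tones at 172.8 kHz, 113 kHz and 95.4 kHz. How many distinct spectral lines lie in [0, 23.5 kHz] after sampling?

fs/2 = 23.5 kHz.
172.8 kHz mod fs = 31.8 kHz.
31.8 kHz > fs/2 = 23.5 kHz, folds to fs − 31.8 kHz = 15.2 kHz.
113 kHz mod fs = 19 kHz.
19 kHz ≤ fs/2 = 23.5 kHz, appears at 19 kHz.
95.4 kHz mod fs = 1.4 kHz.
1.4 kHz ≤ fs/2 = 23.5 kHz, appears at 1.4 kHz.
Distinct values: {1.4 kHz, 15.2 kHz, 19 kHz} → 3.

3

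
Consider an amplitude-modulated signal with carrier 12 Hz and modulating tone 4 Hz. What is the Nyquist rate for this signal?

32 Hz

AM sidebands sit at fc ± fm = 8 Hz and 16 Hz.
Highest-frequency component: 16 Hz.
Nyquist rate = 2 × 16 Hz = 32 Hz.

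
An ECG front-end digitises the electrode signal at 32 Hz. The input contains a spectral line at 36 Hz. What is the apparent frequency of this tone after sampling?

36 Hz mod fs = 4 Hz.
4 Hz ≤ fs/2 = 16 Hz, appears at 4 Hz.

4 Hz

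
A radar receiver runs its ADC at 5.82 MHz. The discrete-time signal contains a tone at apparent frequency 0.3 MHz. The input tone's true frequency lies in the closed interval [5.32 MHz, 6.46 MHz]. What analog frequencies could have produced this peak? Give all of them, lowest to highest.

5.52 MHz, 6.12 MHz

Frequencies that alias to 0.3 MHz are k·fs ± 0.3 MHz for integer k ≥ 0.
k=0: 0.3 MHz.
k=1: 5.52 MHz, 6.12 MHz.
k=2: 11.34 MHz, 11.94 MHz.
Within [5.32 MHz, 6.46 MHz]: 5.52 MHz, 6.12 MHz.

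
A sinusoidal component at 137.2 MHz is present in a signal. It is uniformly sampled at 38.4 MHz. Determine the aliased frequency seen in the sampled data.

137.2 MHz mod fs = 22 MHz.
22 MHz > fs/2 = 19.2 MHz, folds to fs − 22 MHz = 16.4 MHz.

16.4 MHz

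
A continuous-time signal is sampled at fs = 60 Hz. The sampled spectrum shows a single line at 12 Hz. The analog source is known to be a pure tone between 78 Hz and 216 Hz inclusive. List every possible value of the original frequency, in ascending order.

Frequencies that alias to 12 Hz are k·fs ± 12 Hz for integer k ≥ 0.
k=0: 12 Hz.
k=1: 48 Hz, 72 Hz.
k=2: 108 Hz, 132 Hz.
k=3: 168 Hz, 192 Hz.
k=4: 228 Hz, 252 Hz.
Within [78 Hz, 216 Hz]: 108 Hz, 132 Hz, 168 Hz, 192 Hz.

108 Hz, 132 Hz, 168 Hz, 192 Hz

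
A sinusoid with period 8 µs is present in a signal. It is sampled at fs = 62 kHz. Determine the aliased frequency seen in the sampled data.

1 kHz

T = 8 µs → f = 1/T = 125 kHz.
125 kHz mod fs = 1 kHz.
1 kHz ≤ fs/2 = 31 kHz, appears at 1 kHz.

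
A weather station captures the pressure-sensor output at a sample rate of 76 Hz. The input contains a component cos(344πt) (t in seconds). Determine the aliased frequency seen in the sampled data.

ω = 344π rad/s → f = ω/(2π) = 172 Hz.
172 Hz mod fs = 20 Hz.
20 Hz ≤ fs/2 = 38 Hz, appears at 20 Hz.

20 Hz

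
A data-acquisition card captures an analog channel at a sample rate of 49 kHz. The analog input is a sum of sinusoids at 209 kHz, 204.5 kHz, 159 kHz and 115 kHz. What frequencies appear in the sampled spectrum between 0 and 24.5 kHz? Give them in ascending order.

fs/2 = 24.5 kHz.
209 kHz mod fs = 13 kHz.
13 kHz ≤ fs/2 = 24.5 kHz, appears at 13 kHz.
204.5 kHz mod fs = 8.5 kHz.
8.5 kHz ≤ fs/2 = 24.5 kHz, appears at 8.5 kHz.
159 kHz mod fs = 12 kHz.
12 kHz ≤ fs/2 = 24.5 kHz, appears at 12 kHz.
115 kHz mod fs = 17 kHz.
17 kHz ≤ fs/2 = 24.5 kHz, appears at 17 kHz.
Distinct values: {8.5 kHz, 12 kHz, 13 kHz, 17 kHz}.

8.5 kHz, 12 kHz, 13 kHz, 17 kHz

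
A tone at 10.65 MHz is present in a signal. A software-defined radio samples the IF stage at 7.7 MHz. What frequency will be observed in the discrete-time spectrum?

2.95 MHz

10.65 MHz mod fs = 2.95 MHz.
2.95 MHz ≤ fs/2 = 3.85 MHz, appears at 2.95 MHz.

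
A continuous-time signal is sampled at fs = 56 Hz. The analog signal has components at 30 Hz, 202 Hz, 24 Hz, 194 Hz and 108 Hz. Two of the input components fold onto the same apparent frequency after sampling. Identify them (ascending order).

fs/2 = 28 Hz.
30 Hz > fs/2 = 28 Hz, folds to fs − 30 Hz = 26 Hz.
202 Hz mod fs = 34 Hz.
34 Hz > fs/2 = 28 Hz, folds to fs − 34 Hz = 22 Hz.
24 Hz ≤ fs/2 = 28 Hz, passes unchanged.
194 Hz mod fs = 26 Hz.
26 Hz ≤ fs/2 = 28 Hz, appears at 26 Hz.
108 Hz mod fs = 52 Hz.
52 Hz > fs/2 = 28 Hz, folds to fs − 52 Hz = 4 Hz.
30 Hz and 194 Hz both map to 26 Hz.

30 Hz, 194 Hz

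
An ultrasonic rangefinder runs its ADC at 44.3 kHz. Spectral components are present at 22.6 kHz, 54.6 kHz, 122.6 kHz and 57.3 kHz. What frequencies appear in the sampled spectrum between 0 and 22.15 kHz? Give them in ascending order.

fs/2 = 22.15 kHz.
22.6 kHz > fs/2 = 22.15 kHz, folds to fs − 22.6 kHz = 21.7 kHz.
54.6 kHz mod fs = 10.3 kHz.
10.3 kHz ≤ fs/2 = 22.15 kHz, appears at 10.3 kHz.
122.6 kHz mod fs = 34 kHz.
34 kHz > fs/2 = 22.15 kHz, folds to fs − 34 kHz = 10.3 kHz.
57.3 kHz mod fs = 13 kHz.
13 kHz ≤ fs/2 = 22.15 kHz, appears at 13 kHz.
Distinct values: {10.3 kHz, 13 kHz, 21.7 kHz}.

10.3 kHz, 13 kHz, 21.7 kHz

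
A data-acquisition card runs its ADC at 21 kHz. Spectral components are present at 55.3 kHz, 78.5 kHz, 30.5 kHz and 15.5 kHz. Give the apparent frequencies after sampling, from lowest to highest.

5.5 kHz, 7.7 kHz, 9.5 kHz

fs/2 = 10.5 kHz.
55.3 kHz mod fs = 13.3 kHz.
13.3 kHz > fs/2 = 10.5 kHz, folds to fs − 13.3 kHz = 7.7 kHz.
78.5 kHz mod fs = 15.5 kHz.
15.5 kHz > fs/2 = 10.5 kHz, folds to fs − 15.5 kHz = 5.5 kHz.
30.5 kHz mod fs = 9.5 kHz.
9.5 kHz ≤ fs/2 = 10.5 kHz, appears at 9.5 kHz.
15.5 kHz > fs/2 = 10.5 kHz, folds to fs − 15.5 kHz = 5.5 kHz.
Distinct values: {5.5 kHz, 7.7 kHz, 9.5 kHz}.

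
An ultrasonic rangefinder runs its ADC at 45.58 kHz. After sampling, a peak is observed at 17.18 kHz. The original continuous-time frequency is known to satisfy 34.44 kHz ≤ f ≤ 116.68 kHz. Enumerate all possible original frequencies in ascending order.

Frequencies that alias to 17.18 kHz are k·fs ± 17.18 kHz for integer k ≥ 0.
k=0: 17.18 kHz.
k=1: 28.4 kHz, 62.76 kHz.
k=2: 73.98 kHz, 108.34 kHz.
k=3: 119.56 kHz, 153.92 kHz.
Within [34.44 kHz, 116.68 kHz]: 62.76 kHz, 73.98 kHz, 108.34 kHz.

62.76 kHz, 73.98 kHz, 108.34 kHz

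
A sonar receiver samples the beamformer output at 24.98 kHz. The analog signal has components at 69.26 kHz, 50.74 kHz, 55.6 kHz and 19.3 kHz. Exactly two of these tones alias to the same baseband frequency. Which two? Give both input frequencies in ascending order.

19.3 kHz, 69.26 kHz

fs/2 = 12.49 kHz.
69.26 kHz mod fs = 19.3 kHz.
19.3 kHz > fs/2 = 12.49 kHz, folds to fs − 19.3 kHz = 5.68 kHz.
50.74 kHz mod fs = 0.78 kHz.
0.78 kHz ≤ fs/2 = 12.49 kHz, appears at 0.78 kHz.
55.6 kHz mod fs = 5.64 kHz.
5.64 kHz ≤ fs/2 = 12.49 kHz, appears at 5.64 kHz.
19.3 kHz > fs/2 = 12.49 kHz, folds to fs − 19.3 kHz = 5.68 kHz.
19.3 kHz and 69.26 kHz both map to 5.68 kHz.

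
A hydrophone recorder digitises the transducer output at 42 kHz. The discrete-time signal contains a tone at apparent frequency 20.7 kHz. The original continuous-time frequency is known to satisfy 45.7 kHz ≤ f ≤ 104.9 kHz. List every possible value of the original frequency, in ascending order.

Frequencies that alias to 20.7 kHz are k·fs ± 20.7 kHz for integer k ≥ 0.
k=0: 20.7 kHz.
k=1: 21.3 kHz, 62.7 kHz.
k=2: 63.3 kHz, 104.7 kHz.
k=3: 105.3 kHz, 146.7 kHz.
Within [45.7 kHz, 104.9 kHz]: 62.7 kHz, 63.3 kHz, 104.7 kHz.

62.7 kHz, 63.3 kHz, 104.7 kHz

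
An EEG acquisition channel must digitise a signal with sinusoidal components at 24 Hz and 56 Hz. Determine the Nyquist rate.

Highest-frequency component: 56 Hz.
Nyquist rate = 2 × 56 Hz = 112 Hz.

112 Hz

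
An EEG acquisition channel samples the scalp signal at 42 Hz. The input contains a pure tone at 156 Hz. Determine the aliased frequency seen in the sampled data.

12 Hz

156 Hz mod fs = 30 Hz.
30 Hz > fs/2 = 21 Hz, folds to fs − 30 Hz = 12 Hz.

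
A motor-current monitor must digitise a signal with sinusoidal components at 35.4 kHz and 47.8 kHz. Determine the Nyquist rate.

Highest-frequency component: 47.8 kHz.
Nyquist rate = 2 × 47.8 kHz = 95.6 kHz.

95.6 kHz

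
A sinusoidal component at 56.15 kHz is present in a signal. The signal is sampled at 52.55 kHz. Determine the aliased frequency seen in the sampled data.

3.6 kHz

56.15 kHz mod fs = 3.6 kHz.
3.6 kHz ≤ fs/2 = 26.275 kHz, appears at 3.6 kHz.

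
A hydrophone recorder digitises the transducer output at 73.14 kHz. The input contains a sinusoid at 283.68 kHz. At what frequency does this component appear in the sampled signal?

8.88 kHz

283.68 kHz mod fs = 64.26 kHz.
64.26 kHz > fs/2 = 36.57 kHz, folds to fs − 64.26 kHz = 8.88 kHz.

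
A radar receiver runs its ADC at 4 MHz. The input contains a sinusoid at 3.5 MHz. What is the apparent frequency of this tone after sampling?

3.5 MHz > fs/2 = 2 MHz, folds to fs − 3.5 MHz = 0.5 MHz.

0.5 MHz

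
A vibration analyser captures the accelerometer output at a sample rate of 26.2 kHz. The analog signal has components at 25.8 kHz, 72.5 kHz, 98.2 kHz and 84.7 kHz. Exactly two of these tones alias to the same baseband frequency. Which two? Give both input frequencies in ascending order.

fs/2 = 13.1 kHz.
25.8 kHz > fs/2 = 13.1 kHz, folds to fs − 25.8 kHz = 0.4 kHz.
72.5 kHz mod fs = 20.1 kHz.
20.1 kHz > fs/2 = 13.1 kHz, folds to fs − 20.1 kHz = 6.1 kHz.
98.2 kHz mod fs = 19.6 kHz.
19.6 kHz > fs/2 = 13.1 kHz, folds to fs − 19.6 kHz = 6.6 kHz.
84.7 kHz mod fs = 6.1 kHz.
6.1 kHz ≤ fs/2 = 13.1 kHz, appears at 6.1 kHz.
72.5 kHz and 84.7 kHz both map to 6.1 kHz.

72.5 kHz, 84.7 kHz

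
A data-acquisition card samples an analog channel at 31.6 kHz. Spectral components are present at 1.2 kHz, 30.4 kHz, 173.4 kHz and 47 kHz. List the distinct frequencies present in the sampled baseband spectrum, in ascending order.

1.2 kHz, 15.4 kHz

fs/2 = 15.8 kHz.
1.2 kHz ≤ fs/2 = 15.8 kHz, passes unchanged.
30.4 kHz > fs/2 = 15.8 kHz, folds to fs − 30.4 kHz = 1.2 kHz.
173.4 kHz mod fs = 15.4 kHz.
15.4 kHz ≤ fs/2 = 15.8 kHz, appears at 15.4 kHz.
47 kHz mod fs = 15.4 kHz.
15.4 kHz ≤ fs/2 = 15.8 kHz, appears at 15.4 kHz.
Distinct values: {1.2 kHz, 15.4 kHz}.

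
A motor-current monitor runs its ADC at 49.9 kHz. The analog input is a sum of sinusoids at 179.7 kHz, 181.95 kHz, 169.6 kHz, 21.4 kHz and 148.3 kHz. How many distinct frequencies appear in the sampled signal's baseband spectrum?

fs/2 = 24.95 kHz.
179.7 kHz mod fs = 30 kHz.
30 kHz > fs/2 = 24.95 kHz, folds to fs − 30 kHz = 19.9 kHz.
181.95 kHz mod fs = 32.25 kHz.
32.25 kHz > fs/2 = 24.95 kHz, folds to fs − 32.25 kHz = 17.65 kHz.
169.6 kHz mod fs = 19.9 kHz.
19.9 kHz ≤ fs/2 = 24.95 kHz, appears at 19.9 kHz.
21.4 kHz ≤ fs/2 = 24.95 kHz, passes unchanged.
148.3 kHz mod fs = 48.5 kHz.
48.5 kHz > fs/2 = 24.95 kHz, folds to fs − 48.5 kHz = 1.4 kHz.
Distinct values: {1.4 kHz, 17.65 kHz, 19.9 kHz, 21.4 kHz} → 4.

4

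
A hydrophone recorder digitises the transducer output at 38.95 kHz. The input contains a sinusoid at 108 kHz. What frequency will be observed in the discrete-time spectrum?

108 kHz mod fs = 30.1 kHz.
30.1 kHz > fs/2 = 19.475 kHz, folds to fs − 30.1 kHz = 8.85 kHz.

8.85 kHz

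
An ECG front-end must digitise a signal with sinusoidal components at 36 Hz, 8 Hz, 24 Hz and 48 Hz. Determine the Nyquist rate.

Highest-frequency component: 48 Hz.
Nyquist rate = 2 × 48 Hz = 96 Hz.

96 Hz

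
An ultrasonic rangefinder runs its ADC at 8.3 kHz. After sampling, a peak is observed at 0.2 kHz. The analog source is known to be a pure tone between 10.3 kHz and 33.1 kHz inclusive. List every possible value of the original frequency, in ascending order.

Frequencies that alias to 0.2 kHz are k·fs ± 0.2 kHz for integer k ≥ 0.
k=0: 0.2 kHz.
k=1: 8.1 kHz, 8.5 kHz.
k=2: 16.4 kHz, 16.8 kHz.
k=3: 24.7 kHz, 25.1 kHz.
k=4: 33 kHz, 33.4 kHz.
k=5: 41.3 kHz, 41.7 kHz.
Within [10.3 kHz, 33.1 kHz]: 16.4 kHz, 16.8 kHz, 24.7 kHz, 25.1 kHz, 33 kHz.

16.4 kHz, 16.8 kHz, 24.7 kHz, 25.1 kHz, 33 kHz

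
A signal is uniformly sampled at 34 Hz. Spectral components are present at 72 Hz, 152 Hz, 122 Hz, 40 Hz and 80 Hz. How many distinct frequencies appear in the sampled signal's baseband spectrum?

5

fs/2 = 17 Hz.
72 Hz mod fs = 4 Hz.
4 Hz ≤ fs/2 = 17 Hz, appears at 4 Hz.
152 Hz mod fs = 16 Hz.
16 Hz ≤ fs/2 = 17 Hz, appears at 16 Hz.
122 Hz mod fs = 20 Hz.
20 Hz > fs/2 = 17 Hz, folds to fs − 20 Hz = 14 Hz.
40 Hz mod fs = 6 Hz.
6 Hz ≤ fs/2 = 17 Hz, appears at 6 Hz.
80 Hz mod fs = 12 Hz.
12 Hz ≤ fs/2 = 17 Hz, appears at 12 Hz.
Distinct values: {4 Hz, 6 Hz, 12 Hz, 14 Hz, 16 Hz} → 5.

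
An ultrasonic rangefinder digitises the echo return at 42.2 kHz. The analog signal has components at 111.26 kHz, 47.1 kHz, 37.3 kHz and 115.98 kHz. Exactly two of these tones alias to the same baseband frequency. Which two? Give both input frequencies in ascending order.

fs/2 = 21.1 kHz.
111.26 kHz mod fs = 26.86 kHz.
26.86 kHz > fs/2 = 21.1 kHz, folds to fs − 26.86 kHz = 15.34 kHz.
47.1 kHz mod fs = 4.9 kHz.
4.9 kHz ≤ fs/2 = 21.1 kHz, appears at 4.9 kHz.
37.3 kHz > fs/2 = 21.1 kHz, folds to fs − 37.3 kHz = 4.9 kHz.
115.98 kHz mod fs = 31.58 kHz.
31.58 kHz > fs/2 = 21.1 kHz, folds to fs − 31.58 kHz = 10.62 kHz.
37.3 kHz and 47.1 kHz both map to 4.9 kHz.

37.3 kHz, 47.1 kHz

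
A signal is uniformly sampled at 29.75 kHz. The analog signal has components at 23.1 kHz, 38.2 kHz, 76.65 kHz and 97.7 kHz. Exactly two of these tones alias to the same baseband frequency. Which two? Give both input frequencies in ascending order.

38.2 kHz, 97.7 kHz

fs/2 = 14.875 kHz.
23.1 kHz > fs/2 = 14.875 kHz, folds to fs − 23.1 kHz = 6.65 kHz.
38.2 kHz mod fs = 8.45 kHz.
8.45 kHz ≤ fs/2 = 14.875 kHz, appears at 8.45 kHz.
76.65 kHz mod fs = 17.15 kHz.
17.15 kHz > fs/2 = 14.875 kHz, folds to fs − 17.15 kHz = 12.6 kHz.
97.7 kHz mod fs = 8.45 kHz.
8.45 kHz ≤ fs/2 = 14.875 kHz, appears at 8.45 kHz.
38.2 kHz and 97.7 kHz both map to 8.45 kHz.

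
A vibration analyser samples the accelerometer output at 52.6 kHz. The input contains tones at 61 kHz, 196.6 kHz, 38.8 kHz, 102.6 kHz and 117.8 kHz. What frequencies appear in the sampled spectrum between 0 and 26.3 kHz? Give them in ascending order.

2.6 kHz, 8.4 kHz, 12.6 kHz, 13.8 kHz

fs/2 = 26.3 kHz.
61 kHz mod fs = 8.4 kHz.
8.4 kHz ≤ fs/2 = 26.3 kHz, appears at 8.4 kHz.
196.6 kHz mod fs = 38.8 kHz.
38.8 kHz > fs/2 = 26.3 kHz, folds to fs − 38.8 kHz = 13.8 kHz.
38.8 kHz > fs/2 = 26.3 kHz, folds to fs − 38.8 kHz = 13.8 kHz.
102.6 kHz mod fs = 50 kHz.
50 kHz > fs/2 = 26.3 kHz, folds to fs − 50 kHz = 2.6 kHz.
117.8 kHz mod fs = 12.6 kHz.
12.6 kHz ≤ fs/2 = 26.3 kHz, appears at 12.6 kHz.
Distinct values: {2.6 kHz, 8.4 kHz, 12.6 kHz, 13.8 kHz}.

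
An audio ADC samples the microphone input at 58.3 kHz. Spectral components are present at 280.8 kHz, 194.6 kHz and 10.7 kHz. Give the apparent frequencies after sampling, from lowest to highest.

10.7 kHz, 19.7 kHz

fs/2 = 29.15 kHz.
280.8 kHz mod fs = 47.6 kHz.
47.6 kHz > fs/2 = 29.15 kHz, folds to fs − 47.6 kHz = 10.7 kHz.
194.6 kHz mod fs = 19.7 kHz.
19.7 kHz ≤ fs/2 = 29.15 kHz, appears at 19.7 kHz.
10.7 kHz ≤ fs/2 = 29.15 kHz, passes unchanged.
Distinct values: {10.7 kHz, 19.7 kHz}.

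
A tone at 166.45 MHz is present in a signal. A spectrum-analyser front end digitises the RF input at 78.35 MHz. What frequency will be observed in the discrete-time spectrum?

9.75 MHz

166.45 MHz mod fs = 9.75 MHz.
9.75 MHz ≤ fs/2 = 39.175 MHz, appears at 9.75 MHz.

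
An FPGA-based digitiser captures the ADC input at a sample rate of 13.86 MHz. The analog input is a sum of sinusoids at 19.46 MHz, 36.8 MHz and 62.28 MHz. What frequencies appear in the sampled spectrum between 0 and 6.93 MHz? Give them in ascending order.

4.78 MHz, 5.6 MHz, 6.84 MHz

fs/2 = 6.93 MHz.
19.46 MHz mod fs = 5.6 MHz.
5.6 MHz ≤ fs/2 = 6.93 MHz, appears at 5.6 MHz.
36.8 MHz mod fs = 9.08 MHz.
9.08 MHz > fs/2 = 6.93 MHz, folds to fs − 9.08 MHz = 4.78 MHz.
62.28 MHz mod fs = 6.84 MHz.
6.84 MHz ≤ fs/2 = 6.93 MHz, appears at 6.84 MHz.
Distinct values: {4.78 MHz, 5.6 MHz, 6.84 MHz}.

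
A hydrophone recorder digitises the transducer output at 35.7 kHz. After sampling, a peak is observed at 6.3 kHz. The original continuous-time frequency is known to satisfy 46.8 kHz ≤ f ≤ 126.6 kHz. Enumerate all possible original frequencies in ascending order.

65.1 kHz, 77.7 kHz, 100.8 kHz, 113.4 kHz

Frequencies that alias to 6.3 kHz are k·fs ± 6.3 kHz for integer k ≥ 0.
k=0: 6.3 kHz.
k=1: 29.4 kHz, 42 kHz.
k=2: 65.1 kHz, 77.7 kHz.
k=3: 100.8 kHz, 113.4 kHz.
k=4: 136.5 kHz, 149.1 kHz.
Within [46.8 kHz, 126.6 kHz]: 65.1 kHz, 77.7 kHz, 100.8 kHz, 113.4 kHz.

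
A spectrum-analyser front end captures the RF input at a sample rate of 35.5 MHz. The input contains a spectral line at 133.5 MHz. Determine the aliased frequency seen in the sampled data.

133.5 MHz mod fs = 27 MHz.
27 MHz > fs/2 = 17.75 MHz, folds to fs − 27 MHz = 8.5 MHz.

8.5 MHz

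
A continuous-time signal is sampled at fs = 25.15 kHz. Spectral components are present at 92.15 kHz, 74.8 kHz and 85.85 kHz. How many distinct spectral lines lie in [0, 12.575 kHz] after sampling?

3

fs/2 = 12.575 kHz.
92.15 kHz mod fs = 16.7 kHz.
16.7 kHz > fs/2 = 12.575 kHz, folds to fs − 16.7 kHz = 8.45 kHz.
74.8 kHz mod fs = 24.5 kHz.
24.5 kHz > fs/2 = 12.575 kHz, folds to fs − 24.5 kHz = 0.65 kHz.
85.85 kHz mod fs = 10.4 kHz.
10.4 kHz ≤ fs/2 = 12.575 kHz, appears at 10.4 kHz.
Distinct values: {0.65 kHz, 8.45 kHz, 10.4 kHz} → 3.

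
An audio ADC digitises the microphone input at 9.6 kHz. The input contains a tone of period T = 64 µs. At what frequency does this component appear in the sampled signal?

3.575 kHz

T = 64 µs → f = 1/T = 15.625 kHz.
15.625 kHz mod fs = 6.025 kHz.
6.025 kHz > fs/2 = 4.8 kHz, folds to fs − 6.025 kHz = 3.575 kHz.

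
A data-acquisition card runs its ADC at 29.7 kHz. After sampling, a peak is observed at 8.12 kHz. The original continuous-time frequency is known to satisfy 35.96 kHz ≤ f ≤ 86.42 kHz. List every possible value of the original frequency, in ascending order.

Frequencies that alias to 8.12 kHz are k·fs ± 8.12 kHz for integer k ≥ 0.
k=0: 8.12 kHz.
k=1: 21.58 kHz, 37.82 kHz.
k=2: 51.28 kHz, 67.52 kHz.
k=3: 80.98 kHz, 97.22 kHz.
k=4: 110.68 kHz, 126.92 kHz.
Within [35.96 kHz, 86.42 kHz]: 37.82 kHz, 51.28 kHz, 67.52 kHz, 80.98 kHz.

37.82 kHz, 51.28 kHz, 67.52 kHz, 80.98 kHz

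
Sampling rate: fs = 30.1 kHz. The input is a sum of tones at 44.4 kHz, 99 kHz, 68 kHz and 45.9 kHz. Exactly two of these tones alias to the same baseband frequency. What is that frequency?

14.3 kHz

fs/2 = 15.05 kHz.
44.4 kHz mod fs = 14.3 kHz.
14.3 kHz ≤ fs/2 = 15.05 kHz, appears at 14.3 kHz.
99 kHz mod fs = 8.7 kHz.
8.7 kHz ≤ fs/2 = 15.05 kHz, appears at 8.7 kHz.
68 kHz mod fs = 7.8 kHz.
7.8 kHz ≤ fs/2 = 15.05 kHz, appears at 7.8 kHz.
45.9 kHz mod fs = 15.8 kHz.
15.8 kHz > fs/2 = 15.05 kHz, folds to fs − 15.8 kHz = 14.3 kHz.
44.4 kHz and 45.9 kHz both map to 14.3 kHz.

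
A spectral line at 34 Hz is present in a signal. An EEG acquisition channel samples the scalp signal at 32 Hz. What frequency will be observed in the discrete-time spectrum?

2 Hz

34 Hz mod fs = 2 Hz.
2 Hz ≤ fs/2 = 16 Hz, appears at 2 Hz.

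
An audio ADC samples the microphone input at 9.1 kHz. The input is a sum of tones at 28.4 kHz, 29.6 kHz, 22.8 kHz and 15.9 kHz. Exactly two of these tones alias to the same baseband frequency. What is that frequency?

fs/2 = 4.55 kHz.
28.4 kHz mod fs = 1.1 kHz.
1.1 kHz ≤ fs/2 = 4.55 kHz, appears at 1.1 kHz.
29.6 kHz mod fs = 2.3 kHz.
2.3 kHz ≤ fs/2 = 4.55 kHz, appears at 2.3 kHz.
22.8 kHz mod fs = 4.6 kHz.
4.6 kHz > fs/2 = 4.55 kHz, folds to fs − 4.6 kHz = 4.5 kHz.
15.9 kHz mod fs = 6.8 kHz.
6.8 kHz > fs/2 = 4.55 kHz, folds to fs − 6.8 kHz = 2.3 kHz.
15.9 kHz and 29.6 kHz both map to 2.3 kHz.

2.3 kHz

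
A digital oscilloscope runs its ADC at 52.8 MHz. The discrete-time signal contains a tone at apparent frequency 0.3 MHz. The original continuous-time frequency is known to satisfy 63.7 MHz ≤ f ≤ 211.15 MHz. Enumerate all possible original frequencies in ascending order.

105.3 MHz, 105.9 MHz, 158.1 MHz, 158.7 MHz, 210.9 MHz

Frequencies that alias to 0.3 MHz are k·fs ± 0.3 MHz for integer k ≥ 0.
k=0: 0.3 MHz.
k=1: 52.5 MHz, 53.1 MHz.
k=2: 105.3 MHz, 105.9 MHz.
k=3: 158.1 MHz, 158.7 MHz.
k=4: 210.9 MHz, 211.5 MHz.
k=5: 263.7 MHz, 264.3 MHz.
Within [63.7 MHz, 211.15 MHz]: 105.3 MHz, 105.9 MHz, 158.1 MHz, 158.7 MHz, 210.9 MHz.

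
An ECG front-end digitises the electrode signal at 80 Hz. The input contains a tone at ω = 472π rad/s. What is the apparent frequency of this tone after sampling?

ω = 472π rad/s → f = ω/(2π) = 236 Hz.
236 Hz mod fs = 76 Hz.
76 Hz > fs/2 = 40 Hz, folds to fs − 76 Hz = 4 Hz.

4 Hz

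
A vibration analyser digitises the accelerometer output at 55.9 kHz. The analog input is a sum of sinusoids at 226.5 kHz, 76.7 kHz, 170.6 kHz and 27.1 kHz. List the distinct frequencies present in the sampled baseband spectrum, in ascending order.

fs/2 = 27.95 kHz.
226.5 kHz mod fs = 2.9 kHz.
2.9 kHz ≤ fs/2 = 27.95 kHz, appears at 2.9 kHz.
76.7 kHz mod fs = 20.8 kHz.
20.8 kHz ≤ fs/2 = 27.95 kHz, appears at 20.8 kHz.
170.6 kHz mod fs = 2.9 kHz.
2.9 kHz ≤ fs/2 = 27.95 kHz, appears at 2.9 kHz.
27.1 kHz ≤ fs/2 = 27.95 kHz, passes unchanged.
Distinct values: {2.9 kHz, 20.8 kHz, 27.1 kHz}.

2.9 kHz, 20.8 kHz, 27.1 kHz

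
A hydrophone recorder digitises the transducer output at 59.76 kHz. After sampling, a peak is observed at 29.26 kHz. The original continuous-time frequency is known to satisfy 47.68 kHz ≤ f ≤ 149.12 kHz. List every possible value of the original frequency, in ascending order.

Frequencies that alias to 29.26 kHz are k·fs ± 29.26 kHz for integer k ≥ 0.
k=0: 29.26 kHz.
k=1: 30.5 kHz, 89.02 kHz.
k=2: 90.26 kHz, 148.78 kHz.
k=3: 150.02 kHz, 208.54 kHz.
Within [47.68 kHz, 149.12 kHz]: 89.02 kHz, 90.26 kHz, 148.78 kHz.

89.02 kHz, 90.26 kHz, 148.78 kHz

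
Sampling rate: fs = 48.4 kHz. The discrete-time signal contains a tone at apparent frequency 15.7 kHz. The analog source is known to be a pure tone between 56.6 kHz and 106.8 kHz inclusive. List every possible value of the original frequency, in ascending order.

Frequencies that alias to 15.7 kHz are k·fs ± 15.7 kHz for integer k ≥ 0.
k=0: 15.7 kHz.
k=1: 32.7 kHz, 64.1 kHz.
k=2: 81.1 kHz, 112.5 kHz.
k=3: 129.5 kHz, 160.9 kHz.
Within [56.6 kHz, 106.8 kHz]: 64.1 kHz, 81.1 kHz.

64.1 kHz, 81.1 kHz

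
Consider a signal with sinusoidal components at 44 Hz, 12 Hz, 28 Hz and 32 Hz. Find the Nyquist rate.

88 Hz

Highest-frequency component: 44 Hz.
Nyquist rate = 2 × 44 Hz = 88 Hz.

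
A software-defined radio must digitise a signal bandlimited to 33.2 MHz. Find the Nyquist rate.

66.4 MHz

Nyquist rate = 2 × 33.2 MHz = 66.4 MHz.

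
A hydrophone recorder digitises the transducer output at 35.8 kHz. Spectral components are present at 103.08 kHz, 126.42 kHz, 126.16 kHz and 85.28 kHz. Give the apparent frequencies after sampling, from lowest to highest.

fs/2 = 17.9 kHz.
103.08 kHz mod fs = 31.48 kHz.
31.48 kHz > fs/2 = 17.9 kHz, folds to fs − 31.48 kHz = 4.32 kHz.
126.42 kHz mod fs = 19.02 kHz.
19.02 kHz > fs/2 = 17.9 kHz, folds to fs − 19.02 kHz = 16.78 kHz.
126.16 kHz mod fs = 18.76 kHz.
18.76 kHz > fs/2 = 17.9 kHz, folds to fs − 18.76 kHz = 17.04 kHz.
85.28 kHz mod fs = 13.68 kHz.
13.68 kHz ≤ fs/2 = 17.9 kHz, appears at 13.68 kHz.
Distinct values: {4.32 kHz, 13.68 kHz, 16.78 kHz, 17.04 kHz}.

4.32 kHz, 13.68 kHz, 16.78 kHz, 17.04 kHz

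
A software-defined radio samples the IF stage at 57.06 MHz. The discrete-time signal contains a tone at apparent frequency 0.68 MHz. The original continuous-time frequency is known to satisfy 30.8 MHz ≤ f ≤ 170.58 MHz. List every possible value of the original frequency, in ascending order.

56.38 MHz, 57.74 MHz, 113.44 MHz, 114.8 MHz, 170.5 MHz

Frequencies that alias to 0.68 MHz are k·fs ± 0.68 MHz for integer k ≥ 0.
k=0: 0.68 MHz.
k=1: 56.38 MHz, 57.74 MHz.
k=2: 113.44 MHz, 114.8 MHz.
k=3: 170.5 MHz, 171.86 MHz.
k=4: 227.56 MHz, 228.92 MHz.
Within [30.8 MHz, 170.58 MHz]: 56.38 MHz, 57.74 MHz, 113.44 MHz, 114.8 MHz, 170.5 MHz.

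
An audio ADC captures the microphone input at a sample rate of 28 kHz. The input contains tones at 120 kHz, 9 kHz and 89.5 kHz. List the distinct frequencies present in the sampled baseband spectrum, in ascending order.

fs/2 = 14 kHz.
120 kHz mod fs = 8 kHz.
8 kHz ≤ fs/2 = 14 kHz, appears at 8 kHz.
9 kHz ≤ fs/2 = 14 kHz, passes unchanged.
89.5 kHz mod fs = 5.5 kHz.
5.5 kHz ≤ fs/2 = 14 kHz, appears at 5.5 kHz.
Distinct values: {5.5 kHz, 8 kHz, 9 kHz}.

5.5 kHz, 8 kHz, 9 kHz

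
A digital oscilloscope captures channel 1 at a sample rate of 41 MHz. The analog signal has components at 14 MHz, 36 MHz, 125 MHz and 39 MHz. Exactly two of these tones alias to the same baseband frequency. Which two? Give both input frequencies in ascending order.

39 MHz, 125 MHz

fs/2 = 20.5 MHz.
14 MHz ≤ fs/2 = 20.5 MHz, passes unchanged.
36 MHz > fs/2 = 20.5 MHz, folds to fs − 36 MHz = 5 MHz.
125 MHz mod fs = 2 MHz.
2 MHz ≤ fs/2 = 20.5 MHz, appears at 2 MHz.
39 MHz > fs/2 = 20.5 MHz, folds to fs − 39 MHz = 2 MHz.
39 MHz and 125 MHz both map to 2 MHz.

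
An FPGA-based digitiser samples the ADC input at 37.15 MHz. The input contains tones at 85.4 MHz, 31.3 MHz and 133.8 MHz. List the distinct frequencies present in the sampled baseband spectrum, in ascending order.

fs/2 = 18.575 MHz.
85.4 MHz mod fs = 11.1 MHz.
11.1 MHz ≤ fs/2 = 18.575 MHz, appears at 11.1 MHz.
31.3 MHz > fs/2 = 18.575 MHz, folds to fs − 31.3 MHz = 5.85 MHz.
133.8 MHz mod fs = 22.35 MHz.
22.35 MHz > fs/2 = 18.575 MHz, folds to fs − 22.35 MHz = 14.8 MHz.
Distinct values: {5.85 MHz, 11.1 MHz, 14.8 MHz}.

5.85 MHz, 11.1 MHz, 14.8 MHz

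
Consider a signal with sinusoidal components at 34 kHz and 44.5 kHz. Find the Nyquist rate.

Highest-frequency component: 44.5 kHz.
Nyquist rate = 2 × 44.5 kHz = 89 kHz.

89 kHz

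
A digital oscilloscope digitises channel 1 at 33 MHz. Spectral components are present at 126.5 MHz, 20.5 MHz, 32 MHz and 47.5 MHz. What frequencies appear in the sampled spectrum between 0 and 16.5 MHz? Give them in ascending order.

1 MHz, 5.5 MHz, 12.5 MHz, 14.5 MHz

fs/2 = 16.5 MHz.
126.5 MHz mod fs = 27.5 MHz.
27.5 MHz > fs/2 = 16.5 MHz, folds to fs − 27.5 MHz = 5.5 MHz.
20.5 MHz > fs/2 = 16.5 MHz, folds to fs − 20.5 MHz = 12.5 MHz.
32 MHz > fs/2 = 16.5 MHz, folds to fs − 32 MHz = 1 MHz.
47.5 MHz mod fs = 14.5 MHz.
14.5 MHz ≤ fs/2 = 16.5 MHz, appears at 14.5 MHz.
Distinct values: {1 MHz, 5.5 MHz, 12.5 MHz, 14.5 MHz}.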